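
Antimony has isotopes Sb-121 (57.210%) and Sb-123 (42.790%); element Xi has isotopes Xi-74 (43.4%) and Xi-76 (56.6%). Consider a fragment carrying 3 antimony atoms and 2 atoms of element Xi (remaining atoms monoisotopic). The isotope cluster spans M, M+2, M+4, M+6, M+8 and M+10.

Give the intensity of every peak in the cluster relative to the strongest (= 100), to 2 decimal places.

10.83 : 52.56 : 100.00 : 93.29 : 42.74 : 7.71

Antimony pattern (n=3): 0.18724742 : 0.42015297 : 0.3142518 : 0.07834781
Element Xi pattern (n=2): 0.188356 : 0.491288 : 0.320356
Convolve the two distributions (both contribute in 2-u steps):
  M: 0.18724742×0.188356 = 0.035269
  M+2: 0.18724742×0.491288 + 0.42015297×0.188356 = 0.171131
  M+4: 0.18724742×0.320356 + 0.42015297×0.491288 + 0.3142518×0.188356 = 0.325593
  M+6: 0.42015297×0.320356 + 0.3142518×0.491288 + 0.07834781×0.188356 = 0.303744
  M+8: 0.3142518×0.320356 + 0.07834781×0.491288 = 0.139164
  M+10: 0.07834781×0.320356 = 0.025099
Scale to base peak (0.325593) = 100: 10.83 : 52.56 : 100.00 : 93.29 : 42.74 : 7.71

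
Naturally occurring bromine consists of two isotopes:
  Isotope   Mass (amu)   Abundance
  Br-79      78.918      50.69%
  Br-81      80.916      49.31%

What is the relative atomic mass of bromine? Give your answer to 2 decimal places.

79.90 amu

Average mass = Σ (abundance × isotope mass) = 0.5069 × 78.918 + 0.4931 × 80.916
= 40.0035 + 39.8997 = 79.9032 amu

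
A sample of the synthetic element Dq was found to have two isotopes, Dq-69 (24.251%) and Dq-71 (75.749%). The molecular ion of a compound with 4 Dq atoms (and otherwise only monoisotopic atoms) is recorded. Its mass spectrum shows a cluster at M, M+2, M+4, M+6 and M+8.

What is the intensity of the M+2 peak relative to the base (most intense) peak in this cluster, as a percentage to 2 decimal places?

(0.24251 + 0.75749)^4 gives M 0.0035, M+2 0.0432, M+4 0.2025, M+6 0.4216, M+8 0.3292; the largest is M+6.
P(M+6) = C(4,3) × 0.24251^1 × 0.75749^3 = 4 × 0.24251 × 0.43464102 = 0.421619 (base)
P(M+2) = C(4,1) × 0.24251^3 × 0.75749^1 = 4 × 0.01426228 × 0.75749 = 0.043214
Relative intensity = 0.043214 / 0.421619 × 100 = 10.25

10.25%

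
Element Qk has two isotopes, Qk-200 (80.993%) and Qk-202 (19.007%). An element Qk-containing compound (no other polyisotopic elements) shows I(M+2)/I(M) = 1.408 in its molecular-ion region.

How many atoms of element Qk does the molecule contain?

For n independent Qk atoms, I(M+2)/I(M) = n · (abundance Qk-202) / (abundance Qk-200) = n · 0.19007/0.80993.
n = 1.408 × 0.80993/0.19007 = 6.00 ≈ 6

6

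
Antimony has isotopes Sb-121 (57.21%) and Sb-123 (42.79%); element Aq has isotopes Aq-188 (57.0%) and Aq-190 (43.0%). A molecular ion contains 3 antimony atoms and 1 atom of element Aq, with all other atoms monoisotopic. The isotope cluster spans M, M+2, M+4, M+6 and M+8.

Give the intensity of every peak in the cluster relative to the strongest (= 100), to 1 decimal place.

Antimony pattern (n=3): 0.18724742 : 0.42015297 : 0.3142518 : 0.07834781
Element Aq pattern (n=1): 0.5700 : 0.4300
Convolve the two distributions (both contribute in 2-u steps):
  M: 0.18724742×0.5700 = 0.106731
  M+2: 0.18724742×0.4300 + 0.42015297×0.5700 = 0.320004
  M+4: 0.42015297×0.4300 + 0.3142518×0.5700 = 0.359789
  M+6: 0.3142518×0.4300 + 0.07834781×0.5700 = 0.179787
  M+8: 0.07834781×0.4300 = 0.033690
Scale to base peak (0.359789) = 100: 29.7 : 88.9 : 100.0 : 50.0 : 9.4

29.7 : 88.9 : 100.0 : 50.0 : 9.4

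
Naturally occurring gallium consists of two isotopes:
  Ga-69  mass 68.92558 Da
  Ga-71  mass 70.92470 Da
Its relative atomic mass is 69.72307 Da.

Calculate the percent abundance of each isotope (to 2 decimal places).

Let x be the fractional abundance of Ga-69; then Ga-71 has abundance 1 − x.
68.92558·x + 70.92470·(1 − x) = 69.72307
(68.92558 − 70.92470)·x = 69.72307 − 70.92470
x = -1.20163 / -1.99912 = 0.60108 → 60.11% Ga-69, 39.89% Ga-71.

Ga-69: 60.11%, Ga-71: 39.89%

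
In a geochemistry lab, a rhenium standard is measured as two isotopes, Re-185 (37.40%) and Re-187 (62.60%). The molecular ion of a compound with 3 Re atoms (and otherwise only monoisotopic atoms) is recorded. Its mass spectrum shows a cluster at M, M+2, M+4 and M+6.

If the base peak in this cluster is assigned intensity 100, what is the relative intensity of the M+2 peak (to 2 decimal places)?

(0.3740 + 0.6260)^3 gives M 0.0523, M+2 0.2627, M+4 0.4397, M+6 0.2453; the largest is M+4.
P(M+4) = C(3,2) × 0.3740^1 × 0.6260^2 = 3 × 0.3740 × 0.391876 = 0.439685 (base)
P(M+2) = C(3,1) × 0.3740^2 × 0.6260^1 = 3 × 0.139876 × 0.6260 = 0.262687
Relative intensity = 0.262687 / 0.439685 × 100 = 59.74

59.74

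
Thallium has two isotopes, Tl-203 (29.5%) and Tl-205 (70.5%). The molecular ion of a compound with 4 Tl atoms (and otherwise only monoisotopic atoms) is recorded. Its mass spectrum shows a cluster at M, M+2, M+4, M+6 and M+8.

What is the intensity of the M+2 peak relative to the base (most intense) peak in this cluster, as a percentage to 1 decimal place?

17.5%

Term probabilities: M 0.0076, M+2 0.0724, M+4 0.2595, M+6 0.4135, M+8 0.2470. Base peak = M+6.
P(M+6) = C(4,3) × 0.295^1 × 0.705^3 = 4 × 0.2950 × 0.35040263 = 0.413475 (base)
P(M+2) = C(4,1) × 0.295^3 × 0.705^1 = 4 × 0.02567237 × 0.7050 = 0.072396
Relative intensity = 0.072396 / 0.413475 × 100 = 17.5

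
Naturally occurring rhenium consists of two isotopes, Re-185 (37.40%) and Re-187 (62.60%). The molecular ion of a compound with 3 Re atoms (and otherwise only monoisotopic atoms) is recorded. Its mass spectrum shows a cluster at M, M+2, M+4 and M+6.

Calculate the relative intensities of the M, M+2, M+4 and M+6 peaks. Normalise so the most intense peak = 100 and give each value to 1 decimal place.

Each Re atom is independently Re-185 (p = 0.3740) or Re-187 (q = 0.6260); the cluster is the binomial expansion (p + q)^3.
P(M) = 0.3740^3 = 0.052314
P(M+2) = 3 × 0.3740^2 × 0.6260^1 = 0.262687
P(M+4) = 3 × 0.3740^1 × 0.6260^2 = 0.439685
P(M+6) = 0.6260^3 = 0.245314
The M+4 peak is largest (0.439685); scaling to 100 gives 11.9 : 59.7 : 100.0 : 55.8.

11.9 : 59.7 : 100.0 : 55.8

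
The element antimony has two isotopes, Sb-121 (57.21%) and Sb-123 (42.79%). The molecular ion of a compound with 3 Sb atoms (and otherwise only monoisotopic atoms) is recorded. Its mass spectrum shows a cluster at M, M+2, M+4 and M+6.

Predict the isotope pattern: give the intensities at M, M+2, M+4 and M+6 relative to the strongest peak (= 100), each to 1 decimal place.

44.6 : 100.0 : 74.8 : 18.6

Expanding (0.5721 + 0.4279)^3:
P(M) = 0.5721^3 = 0.187247
P(M+2) = 3 × 0.5721^2 × 0.4279^1 = 0.420153
P(M+4) = 3 × 0.5721^1 × 0.4279^2 = 0.314252
P(M+6) = 0.4279^3 = 0.078348
The M+2 peak is largest (0.420153); scaling to 100 gives 44.6 : 100.0 : 74.8 : 18.6.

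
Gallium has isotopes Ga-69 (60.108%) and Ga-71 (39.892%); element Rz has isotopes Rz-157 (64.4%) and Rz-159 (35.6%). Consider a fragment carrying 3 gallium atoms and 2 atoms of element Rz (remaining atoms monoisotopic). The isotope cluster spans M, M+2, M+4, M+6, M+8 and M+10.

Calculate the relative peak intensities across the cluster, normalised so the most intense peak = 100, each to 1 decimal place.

26.1 : 80.9 : 100.0 : 61.7 : 19.0 : 2.3

Gallium pattern (n=3): 0.2171685 : 0.432386 : 0.2869625 : 0.063483
Element Rz pattern (n=2): 0.414736 : 0.458528 : 0.126736
Convolve the two distributions (both contribute in 2-u steps):
  M: 0.2171685×0.414736 = 0.090068
  M+2: 0.2171685×0.458528 + 0.432386×0.414736 = 0.278904
  M+4: 0.2171685×0.126736 + 0.432386×0.458528 + 0.2869625×0.414736 = 0.344798
  M+6: 0.432386×0.126736 + 0.2869625×0.458528 + 0.063483×0.414736 = 0.212708
  M+8: 0.2869625×0.126736 + 0.063483×0.458528 = 0.065477
  M+10: 0.063483×0.126736 = 0.008046
Scale to base peak (0.344798) = 100: 26.1 : 80.9 : 100.0 : 61.7 : 19.0 : 2.3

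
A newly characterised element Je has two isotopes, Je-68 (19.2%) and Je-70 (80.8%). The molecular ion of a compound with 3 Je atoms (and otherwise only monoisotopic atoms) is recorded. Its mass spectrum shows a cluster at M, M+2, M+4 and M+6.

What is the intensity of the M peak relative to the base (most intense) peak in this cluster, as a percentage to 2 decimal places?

1.34%

(0.192 + 0.808)^3 gives M 0.0071, M+2 0.0894, M+4 0.3760, M+6 0.5275; the largest is M+6.
P(M+6) = C(3,3) × 0.192^0 × 0.808^3 = 1 × 1.0000 × 0.52751411 = 0.527514 (base)
P(M) = C(3,0) × 0.192^3 × 0.808^0 = 1 × 0.00707789 × 1.0000 = 0.007078
Relative intensity = 0.007078 / 0.527514 × 100 = 1.34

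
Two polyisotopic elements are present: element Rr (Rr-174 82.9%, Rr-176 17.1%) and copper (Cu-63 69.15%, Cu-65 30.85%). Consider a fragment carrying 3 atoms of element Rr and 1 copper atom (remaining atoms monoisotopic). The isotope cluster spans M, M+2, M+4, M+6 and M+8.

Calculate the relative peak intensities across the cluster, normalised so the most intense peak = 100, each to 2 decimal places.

93.90 : 100.00 : 37.91 : 6.17 : 0.37

Element Rr pattern (n=3): 0.56972279 : 0.35255463 : 0.07272237 : 0.00500021
Copper pattern (n=1): 0.6915 : 0.3085
Convolve the two distributions (both contribute in 2-u steps):
  M: 0.56972279×0.6915 = 0.393963
  M+2: 0.56972279×0.3085 + 0.35255463×0.6915 = 0.419551
  M+4: 0.35255463×0.3085 + 0.07272237×0.6915 = 0.159051
  M+6: 0.07272237×0.3085 + 0.00500021×0.6915 = 0.025892
  M+8: 0.00500021×0.3085 = 0.001543
Scale to base peak (0.419551) = 100: 93.90 : 100.00 : 37.91 : 6.17 : 0.37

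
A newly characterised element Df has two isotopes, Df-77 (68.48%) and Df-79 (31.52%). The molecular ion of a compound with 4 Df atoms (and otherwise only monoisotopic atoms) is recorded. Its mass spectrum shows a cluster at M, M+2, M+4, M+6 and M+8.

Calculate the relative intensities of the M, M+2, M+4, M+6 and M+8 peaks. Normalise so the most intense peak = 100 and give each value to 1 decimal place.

Each Df atom is independently Df-77 (p = 0.6848) or Df-79 (q = 0.3152); the cluster is the binomial expansion (p + q)^4.
P(M) = 0.6848^4 = 0.219915
P(M+2) = 4 × 0.6848^3 × 0.3152^1 = 0.404890
P(M+4) = 6 × 0.6848^2 × 0.3152^2 = 0.279545
P(M+6) = 4 × 0.6848^1 × 0.3152^3 = 0.085779
P(M+8) = 0.3152^4 = 0.009871
The M+2 peak is largest (0.404890); scaling to 100 gives 54.3 : 100.0 : 69.0 : 21.2 : 2.4.

54.3 : 100.0 : 69.0 : 21.2 : 2.4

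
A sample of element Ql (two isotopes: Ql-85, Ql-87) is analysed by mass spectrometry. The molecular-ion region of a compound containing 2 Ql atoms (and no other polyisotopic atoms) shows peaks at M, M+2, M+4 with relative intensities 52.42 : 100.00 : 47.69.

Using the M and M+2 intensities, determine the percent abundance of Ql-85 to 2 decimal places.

51.18%

Write p for the Ql-85 fraction. I(M+2)/I(M) = [C(2,1)·p^1·(1−p)] / p^2 = 2·(1−p)/p = 100.00/52.42 = 1.9077
(1−p)/p = 1.9077/2 = 0.9538  ⇒  p = 1/(1 + 0.9538) = 0.5118
Ql-85: 51.18%, Ql-87: 48.82%.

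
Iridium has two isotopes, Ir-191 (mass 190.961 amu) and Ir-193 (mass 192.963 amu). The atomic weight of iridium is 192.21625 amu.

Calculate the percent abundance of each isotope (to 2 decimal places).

Ir-191: 37.30%, Ir-193: 62.70%

Writing the weighted mean with unknown fraction x of Ir-191:
190.961·x + 192.963·(1 − x) = 192.21625
(190.961 − 192.963)·x = 192.21625 − 192.963
x = -0.74675 / -2.002 = 0.37300 → 37.30% Ir-191, 62.70% Ir-193.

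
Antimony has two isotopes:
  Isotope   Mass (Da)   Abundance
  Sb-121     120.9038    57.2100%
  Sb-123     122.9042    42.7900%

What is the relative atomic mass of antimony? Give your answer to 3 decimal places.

Ar = Σ fᵢ·mᵢ = 0.572100 × 120.9038 + 0.427900 × 122.9042
= 69.16906 + 52.59071 = 121.75977 Da

121.760 Da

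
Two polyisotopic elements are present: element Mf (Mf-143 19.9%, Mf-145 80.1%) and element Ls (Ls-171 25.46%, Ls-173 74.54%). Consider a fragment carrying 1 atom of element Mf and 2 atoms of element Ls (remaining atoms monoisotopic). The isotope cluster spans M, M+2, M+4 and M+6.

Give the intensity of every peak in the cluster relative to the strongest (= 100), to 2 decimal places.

Element Mf pattern (n=1): 0.1990 : 0.8010
Element Ls pattern (n=2): 0.06482116 : 0.37955768 : 0.55562116
Convolve the two distributions (both contribute in 2-u steps):
  M: 0.1990×0.06482116 = 0.012899
  M+2: 0.1990×0.37955768 + 0.8010×0.06482116 = 0.127454
  M+4: 0.1990×0.55562116 + 0.8010×0.37955768 = 0.414594
  M+6: 0.8010×0.55562116 = 0.445053
Scale to base peak (0.445053) = 100: 2.90 : 28.64 : 93.16 : 100.00

2.90 : 28.64 : 93.16 : 100.00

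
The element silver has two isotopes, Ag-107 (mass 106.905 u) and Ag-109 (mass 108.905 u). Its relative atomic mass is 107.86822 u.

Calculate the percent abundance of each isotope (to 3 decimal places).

Ag-107: 51.839%, Ag-109: 48.161%

Writing the weighted mean with unknown fraction x of Ag-107:
106.905·x + 108.905·(1 − x) = 107.86822
(106.905 − 108.905)·x = 107.86822 − 108.905
x = -1.03678 / -2.000 = 0.51839 → 51.839% Ag-107, 48.161% Ag-109.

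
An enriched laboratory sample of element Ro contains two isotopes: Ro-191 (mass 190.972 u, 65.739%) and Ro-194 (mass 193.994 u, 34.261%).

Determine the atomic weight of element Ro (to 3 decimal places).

192.007 u

Average mass = Σ (abundance × isotope mass) = 0.65739 × 190.972 + 0.34261 × 193.994
= 125.5431 + 66.4643 = 192.0074 u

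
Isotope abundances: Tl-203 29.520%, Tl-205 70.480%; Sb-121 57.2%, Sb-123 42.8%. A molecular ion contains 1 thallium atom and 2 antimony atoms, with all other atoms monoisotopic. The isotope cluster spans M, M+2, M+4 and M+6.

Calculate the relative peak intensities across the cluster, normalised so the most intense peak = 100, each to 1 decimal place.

Thallium pattern (n=1): 0.2952 : 0.7048
Antimony pattern (n=2): 0.327184 : 0.489632 : 0.183184
Convolve the two distributions (both contribute in 2-u steps):
  M: 0.2952×0.327184 = 0.096585
  M+2: 0.2952×0.489632 + 0.7048×0.327184 = 0.375139
  M+4: 0.2952×0.183184 + 0.7048×0.489632 = 0.399169
  M+6: 0.7048×0.183184 = 0.129108
Scale to base peak (0.399169) = 100: 24.2 : 94.0 : 100.0 : 32.3

24.2 : 94.0 : 100.0 : 32.3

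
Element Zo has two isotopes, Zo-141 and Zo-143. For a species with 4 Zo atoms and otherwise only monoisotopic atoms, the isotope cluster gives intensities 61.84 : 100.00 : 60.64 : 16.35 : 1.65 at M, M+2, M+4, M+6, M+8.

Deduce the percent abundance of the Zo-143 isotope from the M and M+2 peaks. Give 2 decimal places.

28.79%

If p is the fraction of Zo that is Zo-141, then I(M+2)/I(M) = [C(4,1)·p^3·(1−p)] / p^4 = 4·(1−p)/p = 100.00/61.84 = 1.6171
(1−p)/p = 1.6171/4 = 0.4043  ⇒  p = 1/(1 + 0.4043) = 0.7121
Zo-141: 71.21%, Zo-143: 28.79%.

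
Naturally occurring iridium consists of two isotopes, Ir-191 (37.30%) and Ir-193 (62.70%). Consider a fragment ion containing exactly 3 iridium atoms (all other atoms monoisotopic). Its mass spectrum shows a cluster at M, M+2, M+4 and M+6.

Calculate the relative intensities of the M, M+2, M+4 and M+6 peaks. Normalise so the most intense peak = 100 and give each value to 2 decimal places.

The 3 Ir atoms are independent, so intensities follow the terms of (0.3730 + 0.6270)^3.
P(M) = 0.3730^3 = 0.051895
P(M+2) = 3 × 0.3730^2 × 0.6270^1 = 0.261702
P(M+4) = 3 × 0.3730^1 × 0.6270^2 = 0.439911
P(M+6) = 0.6270^3 = 0.246492
The M+4 peak is largest (0.439911); scaling to 100 gives 11.80 : 59.49 : 100.00 : 56.03.

11.80 : 59.49 : 100.00 : 56.03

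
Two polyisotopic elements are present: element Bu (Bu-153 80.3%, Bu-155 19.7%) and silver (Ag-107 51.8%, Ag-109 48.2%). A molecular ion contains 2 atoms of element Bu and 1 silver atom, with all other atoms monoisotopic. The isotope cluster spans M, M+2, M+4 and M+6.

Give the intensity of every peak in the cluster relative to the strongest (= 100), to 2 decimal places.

70.36 : 100.00 : 36.36 : 3.94

Element Bu pattern (n=2): 0.644809 : 0.316382 : 0.038809
Silver pattern (n=1): 0.5180 : 0.4820
Convolve the two distributions (both contribute in 2-u steps):
  M: 0.644809×0.5180 = 0.334011
  M+2: 0.644809×0.4820 + 0.316382×0.5180 = 0.474684
  M+4: 0.316382×0.4820 + 0.038809×0.5180 = 0.172599
  M+6: 0.038809×0.4820 = 0.018706
Scale to base peak (0.474684) = 100: 70.36 : 100.00 : 36.36 : 3.94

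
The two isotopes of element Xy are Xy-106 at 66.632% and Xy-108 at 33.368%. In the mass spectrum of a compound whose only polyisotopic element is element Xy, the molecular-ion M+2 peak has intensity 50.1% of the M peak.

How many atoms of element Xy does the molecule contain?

1

The M+2/M ratio from n Xy atoms is n · q/p = n · 0.33368/0.66632.
n = 0.501 × 0.66632/0.33368 = 1.00 ≈ 1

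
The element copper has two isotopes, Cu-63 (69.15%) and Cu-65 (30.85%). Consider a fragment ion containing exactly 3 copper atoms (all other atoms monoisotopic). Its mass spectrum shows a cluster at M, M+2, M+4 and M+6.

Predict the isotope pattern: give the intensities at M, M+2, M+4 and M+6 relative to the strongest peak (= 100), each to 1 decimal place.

74.7 : 100.0 : 44.6 : 6.6

Each Cu atom is independently Cu-63 (p = 0.6915) or Cu-65 (q = 0.3085); the cluster is the binomial expansion (p + q)^3.
P(M) = 0.6915^3 = 0.330656
P(M+2) = 3 × 0.6915^2 × 0.3085^1 = 0.442548
P(M+4) = 3 × 0.6915^1 × 0.3085^2 = 0.197435
P(M+6) = 0.3085^3 = 0.029361
The M+2 peak is largest (0.442548); scaling to 100 gives 74.7 : 100.0 : 44.6 : 6.6.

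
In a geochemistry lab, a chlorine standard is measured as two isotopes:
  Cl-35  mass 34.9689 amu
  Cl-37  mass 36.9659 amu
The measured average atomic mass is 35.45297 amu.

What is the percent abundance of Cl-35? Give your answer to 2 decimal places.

Writing the weighted mean with unknown fraction x of Cl-35:
34.9689·x + 36.9659·(1 − x) = 35.45297
(34.9689 − 36.9659)·x = 35.45297 − 36.9659
x = -1.51293 / -1.9970 = 0.75760 → 75.76% Cl-35, 24.24% Cl-37.

75.76%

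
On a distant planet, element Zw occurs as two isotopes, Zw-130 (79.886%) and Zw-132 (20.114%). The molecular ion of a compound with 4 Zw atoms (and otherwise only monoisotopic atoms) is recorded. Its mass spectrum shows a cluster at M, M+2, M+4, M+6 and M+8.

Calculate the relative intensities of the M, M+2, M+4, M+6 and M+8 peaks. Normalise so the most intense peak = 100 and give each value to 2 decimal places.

99.29 : 100.00 : 37.77 : 6.34 : 0.40

Each Zw atom is independently Zw-130 (p = 0.79886) or Zw-132 (q = 0.20114); the cluster is the binomial expansion (p + q)^4.
P(M) = 0.79886^4 = 0.407270
P(M+2) = 4 × 0.79886^3 × 0.20114^1 = 0.410176
P(M+4) = 6 × 0.79886^2 × 0.20114^2 = 0.154914
P(M+6) = 4 × 0.79886^1 × 0.20114^3 = 0.026003
P(M+8) = 0.20114^4 = 0.001637
The M+2 peak is largest (0.410176); scaling to 100 gives 99.29 : 100.00 : 37.77 : 6.34 : 0.40.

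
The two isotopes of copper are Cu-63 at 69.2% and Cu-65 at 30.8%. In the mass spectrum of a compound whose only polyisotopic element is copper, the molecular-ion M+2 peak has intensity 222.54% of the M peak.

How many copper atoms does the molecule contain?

5

With n Cu atoms, P(M+2)/P(M) = C(n,1)·p^(n−1)q / p^n = n·q/p = n · 0.308/0.692.
n = 2.2254 × 0.692/0.308 = 5.00 ≈ 5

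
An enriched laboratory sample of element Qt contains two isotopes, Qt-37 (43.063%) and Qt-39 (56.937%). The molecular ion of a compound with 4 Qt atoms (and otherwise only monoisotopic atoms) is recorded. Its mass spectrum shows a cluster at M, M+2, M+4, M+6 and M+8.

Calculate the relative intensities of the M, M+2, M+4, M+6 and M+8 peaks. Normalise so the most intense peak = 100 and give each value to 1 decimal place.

9.5 : 50.4 : 100.0 : 88.1 : 29.1

Each Qt atom is independently Qt-37 (p = 0.43063) or Qt-39 (q = 0.56937); the cluster is the binomial expansion (p + q)^4.
P(M) = 0.43063^4 = 0.034389
P(M+2) = 4 × 0.43063^3 × 0.56937^1 = 0.181873
P(M+4) = 6 × 0.43063^2 × 0.56937^2 = 0.360702
P(M+6) = 4 × 0.43063^1 × 0.56937^3 = 0.317942
P(M+8) = 0.56937^4 = 0.105094
The M+4 peak is largest (0.360702); scaling to 100 gives 9.5 : 50.4 : 100.0 : 88.1 : 29.1.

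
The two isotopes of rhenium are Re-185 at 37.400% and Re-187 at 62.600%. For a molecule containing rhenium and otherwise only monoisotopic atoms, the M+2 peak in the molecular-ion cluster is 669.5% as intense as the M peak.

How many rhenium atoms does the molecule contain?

4

With n Re atoms, P(M+2)/P(M) = C(n,1)·p^(n−1)q / p^n = n·q/p = n · 0.62600/0.37400.
n = 6.695 × 0.37400/0.62600 = 4.00 ≈ 4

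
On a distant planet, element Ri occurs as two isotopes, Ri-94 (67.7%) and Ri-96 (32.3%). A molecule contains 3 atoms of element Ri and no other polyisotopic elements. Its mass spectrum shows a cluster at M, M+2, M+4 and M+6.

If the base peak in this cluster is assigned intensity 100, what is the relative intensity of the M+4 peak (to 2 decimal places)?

(0.677 + 0.323)^3 gives M 0.3103, M+2 0.4441, M+4 0.2119, M+6 0.0337; the largest is M+2.
P(M+2) = C(3,1) × 0.677^2 × 0.323^1 = 3 × 0.458329 × 0.3230 = 0.444121 (base)
P(M+4) = C(3,2) × 0.677^1 × 0.323^2 = 3 × 0.6770 × 0.104329 = 0.211892
Relative intensity = 0.211892 / 0.444121 × 100 = 47.71

47.71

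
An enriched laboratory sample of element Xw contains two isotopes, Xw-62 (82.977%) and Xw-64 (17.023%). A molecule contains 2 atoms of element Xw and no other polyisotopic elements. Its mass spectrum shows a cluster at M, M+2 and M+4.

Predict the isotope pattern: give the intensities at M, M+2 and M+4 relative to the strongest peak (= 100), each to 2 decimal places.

Each Xw atom is independently Xw-62 (p = 0.82977) or Xw-64 (q = 0.17023); the cluster is the binomial expansion (p + q)^2.
P(M) = 0.82977^2 = 0.688518
P(M+2) = 2 × 0.82977^1 × 0.17023^1 = 0.282503
P(M+4) = 0.17023^2 = 0.028978
The M peak is largest (0.688518); scaling to 100 gives 100.00 : 41.03 : 4.21.

100.00 : 41.03 : 4.21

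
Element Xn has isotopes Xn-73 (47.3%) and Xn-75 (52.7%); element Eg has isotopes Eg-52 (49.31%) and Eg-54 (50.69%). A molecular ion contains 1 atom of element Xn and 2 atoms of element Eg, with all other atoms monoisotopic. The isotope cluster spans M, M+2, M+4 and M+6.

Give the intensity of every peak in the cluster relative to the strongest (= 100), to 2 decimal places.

Element Xn pattern (n=1): 0.4730 : 0.5270
Element Eg pattern (n=2): 0.24314761 : 0.49990478 : 0.25694761
Convolve the two distributions (both contribute in 2-u steps):
  M: 0.4730×0.24314761 = 0.115009
  M+2: 0.4730×0.49990478 + 0.5270×0.24314761 = 0.364594
  M+4: 0.4730×0.25694761 + 0.5270×0.49990478 = 0.384986
  M+6: 0.5270×0.25694761 = 0.135411
Scale to base peak (0.384986) = 100: 29.87 : 94.70 : 100.00 : 35.17

29.87 : 94.70 : 100.00 : 35.17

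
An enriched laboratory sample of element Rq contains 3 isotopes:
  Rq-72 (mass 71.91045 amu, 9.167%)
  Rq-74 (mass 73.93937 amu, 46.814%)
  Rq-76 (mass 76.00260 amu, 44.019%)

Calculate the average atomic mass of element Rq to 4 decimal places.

The abundance-weighted mean is 0.09167 × 71.91045 + 0.46814 × 73.93937 + 0.44019 × 76.00260
= 6.592031 + 34.613977 + 33.455584 = 74.661592 amu

74.6616 amu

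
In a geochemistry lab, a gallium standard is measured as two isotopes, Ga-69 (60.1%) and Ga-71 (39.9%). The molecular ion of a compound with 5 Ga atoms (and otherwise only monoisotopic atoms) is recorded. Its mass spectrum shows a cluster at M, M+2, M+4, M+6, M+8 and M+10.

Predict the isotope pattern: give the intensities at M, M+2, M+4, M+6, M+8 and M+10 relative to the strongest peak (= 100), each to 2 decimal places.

22.69 : 75.31 : 100.00 : 66.39 : 22.04 : 2.93

Expanding (0.601 + 0.399)^5:
P(M) = 0.601^5 = 0.078410
P(M+2) = 5 × 0.601^4 × 0.399^1 = 0.260280
P(M+4) = 10 × 0.601^3 × 0.399^2 = 0.345596
P(M+6) = 10 × 0.601^2 × 0.399^3 = 0.229439
P(M+8) = 5 × 0.601^1 × 0.399^4 = 0.076162
P(M+10) = 0.399^5 = 0.010113
The M+4 peak is largest (0.345596); scaling to 100 gives 22.69 : 75.31 : 100.00 : 66.39 : 22.04 : 2.93.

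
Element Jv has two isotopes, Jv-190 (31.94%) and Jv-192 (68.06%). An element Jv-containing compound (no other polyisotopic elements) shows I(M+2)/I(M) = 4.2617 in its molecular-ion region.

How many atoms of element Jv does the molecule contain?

2

The M+2/M ratio from n Jv atoms is n · q/p = n · 0.6806/0.3194.
n = 4.2617 × 0.3194/0.6806 = 2.00 ≈ 2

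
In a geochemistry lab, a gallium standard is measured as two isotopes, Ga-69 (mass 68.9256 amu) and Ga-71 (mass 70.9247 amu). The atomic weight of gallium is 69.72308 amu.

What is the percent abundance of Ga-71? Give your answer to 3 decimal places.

With x = fraction of Ga-69 (so Ga-71 is 1 − x):
68.9256·x + 70.9247·(1 − x) = 69.72308
(68.9256 − 70.9247)·x = 69.72308 − 70.9247
x = -1.20162 / -1.9991 = 0.60108 → 60.108% Ga-69, 39.892% Ga-71.

39.892%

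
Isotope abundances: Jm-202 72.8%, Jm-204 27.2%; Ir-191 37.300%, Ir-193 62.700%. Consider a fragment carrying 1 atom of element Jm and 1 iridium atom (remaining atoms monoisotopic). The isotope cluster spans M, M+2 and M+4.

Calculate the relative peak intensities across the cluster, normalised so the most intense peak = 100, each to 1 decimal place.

Element Jm pattern (n=1): 0.7280 : 0.2720
Iridium pattern (n=1): 0.3730 : 0.6270
Convolve the two distributions (both contribute in 2-u steps):
  M: 0.7280×0.3730 = 0.271544
  M+2: 0.7280×0.6270 + 0.2720×0.3730 = 0.557912
  M+4: 0.2720×0.6270 = 0.170544
Scale to base peak (0.557912) = 100: 48.7 : 100.0 : 30.6

48.7 : 100.0 : 30.6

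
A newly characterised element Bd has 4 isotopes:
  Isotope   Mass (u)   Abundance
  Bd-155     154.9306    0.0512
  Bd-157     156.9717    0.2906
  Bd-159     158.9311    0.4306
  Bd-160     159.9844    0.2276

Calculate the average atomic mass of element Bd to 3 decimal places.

158.397 u

Ar = Σ fᵢ·mᵢ = 0.0512 × 154.9306 + 0.2906 × 156.9717 + 0.4306 × 158.9311 + 0.2276 × 159.9844
= 7.93245 + 45.61598 + 68.43573 + 36.41245 = 158.39661 u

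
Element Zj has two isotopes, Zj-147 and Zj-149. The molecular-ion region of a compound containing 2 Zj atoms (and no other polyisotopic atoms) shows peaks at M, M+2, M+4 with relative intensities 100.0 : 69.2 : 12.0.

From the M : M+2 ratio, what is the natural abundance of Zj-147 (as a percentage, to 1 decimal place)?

If p is the fraction of Zj that is Zj-147, then I(M+2)/I(M) = [C(2,1)·p^1·(1−p)] / p^2 = 2·(1−p)/p = 69.2/100.0 = 0.6920
(1−p)/p = 0.6920/2 = 0.3460  ⇒  p = 1/(1 + 0.3460) = 0.7429
Zj-147: 74.3%, Zj-149: 25.7%.

74.3%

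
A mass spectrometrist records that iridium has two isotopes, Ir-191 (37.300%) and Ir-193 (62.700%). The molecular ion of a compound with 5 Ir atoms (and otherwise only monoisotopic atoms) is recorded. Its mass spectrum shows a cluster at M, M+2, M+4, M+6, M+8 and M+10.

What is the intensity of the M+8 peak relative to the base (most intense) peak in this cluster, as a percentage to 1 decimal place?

84.0%

Binomial terms of (0.37300 + 0.62700)^5: M 0.0072, M+2 0.0607, M+4 0.2040, M+6 0.3429, M+8 0.2882, M+10 0.0969 → M+6 is the base peak.
P(M+6) = C(5,3) × 0.37300^2 × 0.62700^3 = 10 × 0.139129 × 0.24649188 = 0.342942 (base)
P(M+8) = C(5,4) × 0.37300^1 × 0.62700^4 = 5 × 0.3730 × 0.15455041 = 0.288237
Relative intensity = 0.288237 / 0.342942 × 100 = 84.0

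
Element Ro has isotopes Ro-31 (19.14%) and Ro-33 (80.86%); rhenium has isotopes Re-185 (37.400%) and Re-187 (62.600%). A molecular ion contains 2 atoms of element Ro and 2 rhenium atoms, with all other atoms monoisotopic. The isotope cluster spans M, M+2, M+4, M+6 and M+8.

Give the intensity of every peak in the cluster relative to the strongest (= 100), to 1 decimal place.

Element Ro pattern (n=2): 0.03663396 : 0.30953208 : 0.65383396
Rhenium pattern (n=2): 0.139876 : 0.468248 : 0.391876
Convolve the two distributions (both contribute in 2-u steps):
  M: 0.03663396×0.139876 = 0.005124
  M+2: 0.03663396×0.468248 + 0.30953208×0.139876 = 0.060450
  M+4: 0.03663396×0.391876 + 0.30953208×0.468248 + 0.65383396×0.139876 = 0.250749
  M+6: 0.30953208×0.391876 + 0.65383396×0.468248 = 0.427455
  M+8: 0.65383396×0.391876 = 0.256222
Scale to base peak (0.427455) = 100: 1.2 : 14.1 : 58.7 : 100.0 : 59.9

1.2 : 14.1 : 58.7 : 100.0 : 59.9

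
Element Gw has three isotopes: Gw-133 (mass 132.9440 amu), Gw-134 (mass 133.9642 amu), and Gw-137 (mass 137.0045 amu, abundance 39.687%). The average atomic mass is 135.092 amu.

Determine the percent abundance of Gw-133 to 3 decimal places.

7.724%

The remaining 60.313% is split between Gw-133 (fraction x) and Gw-134 (fraction 0.60313 − x).
Substituting: 132.9440x + 133.9642(0.60313 − x) = 80.719024085
(132.9440 − 133.9642)x = -0.078803861  ⇒  x = 0.07724, y = 0.52589
Gw-133: 7.724%, Gw-134: 52.589%.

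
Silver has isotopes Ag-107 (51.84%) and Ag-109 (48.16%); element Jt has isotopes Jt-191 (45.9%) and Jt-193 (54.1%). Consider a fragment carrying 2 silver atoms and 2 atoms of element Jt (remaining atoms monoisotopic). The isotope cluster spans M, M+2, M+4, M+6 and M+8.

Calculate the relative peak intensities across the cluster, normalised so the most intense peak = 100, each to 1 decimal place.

Silver pattern (n=2): 0.26873856 : 0.49932288 : 0.23193856
Element Jt pattern (n=2): 0.210681 : 0.496638 : 0.292681
Convolve the two distributions (both contribute in 2-u steps):
  M: 0.26873856×0.210681 = 0.056618
  M+2: 0.26873856×0.496638 + 0.49932288×0.210681 = 0.238664
  M+4: 0.26873856×0.292681 + 0.49932288×0.496638 + 0.23193856×0.210681 = 0.375502
  M+6: 0.49932288×0.292681 + 0.23193856×0.496638 = 0.261332
  M+8: 0.23193856×0.292681 = 0.067884
Scale to base peak (0.375502) = 100: 15.1 : 63.6 : 100.0 : 69.6 : 18.1

15.1 : 63.6 : 100.0 : 69.6 : 18.1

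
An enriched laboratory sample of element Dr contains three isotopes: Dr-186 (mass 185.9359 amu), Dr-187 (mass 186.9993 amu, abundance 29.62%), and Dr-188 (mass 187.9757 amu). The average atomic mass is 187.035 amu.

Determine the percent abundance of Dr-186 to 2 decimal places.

The remaining 70.38% is split between Dr-186 (fraction x) and Dr-188 (fraction 0.7038 − x).
Substituting: 185.9359x + 187.9757(0.7038 − x) = 131.64580734
(185.9359 − 187.9757)x = -0.65149032  ⇒  x = 0.31939, y = 0.38441
Dr-186: 31.94%, Dr-188: 38.44%.

31.94%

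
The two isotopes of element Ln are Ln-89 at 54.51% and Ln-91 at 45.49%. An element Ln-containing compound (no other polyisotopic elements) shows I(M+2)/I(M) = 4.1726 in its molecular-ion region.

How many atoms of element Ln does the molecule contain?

5

The M+2/M ratio from n Ln atoms is n · q/p = n · 0.4549/0.5451.
n = 4.1726 × 0.5451/0.4549 = 5.00 ≈ 5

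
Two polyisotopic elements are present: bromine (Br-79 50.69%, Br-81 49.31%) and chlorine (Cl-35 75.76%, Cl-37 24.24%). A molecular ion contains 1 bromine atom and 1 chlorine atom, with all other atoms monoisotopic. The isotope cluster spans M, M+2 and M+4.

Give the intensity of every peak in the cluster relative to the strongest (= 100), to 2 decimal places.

Bromine pattern (n=1): 0.5069 : 0.4931
Chlorine pattern (n=1): 0.7576 : 0.2424
Convolve the two distributions (both contribute in 2-u steps):
  M: 0.5069×0.7576 = 0.384027
  M+2: 0.5069×0.2424 + 0.4931×0.7576 = 0.496445
  M+4: 0.4931×0.2424 = 0.119527
Scale to base peak (0.496445) = 100: 77.36 : 100.00 : 24.08

77.36 : 100.00 : 24.08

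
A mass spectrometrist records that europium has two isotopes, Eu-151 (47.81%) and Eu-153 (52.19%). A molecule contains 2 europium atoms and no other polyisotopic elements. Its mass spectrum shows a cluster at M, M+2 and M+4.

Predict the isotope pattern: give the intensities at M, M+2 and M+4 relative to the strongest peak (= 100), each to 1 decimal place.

The 2 Eu atoms are independent, so intensities follow the terms of (0.4781 + 0.5219)^2.
P(M) = 0.4781^2 = 0.228580
P(M+2) = 2 × 0.4781^1 × 0.5219^1 = 0.499041
P(M+4) = 0.5219^2 = 0.272380
The M+2 peak is largest (0.499041); scaling to 100 gives 45.8 : 100.0 : 54.6.

45.8 : 100.0 : 54.6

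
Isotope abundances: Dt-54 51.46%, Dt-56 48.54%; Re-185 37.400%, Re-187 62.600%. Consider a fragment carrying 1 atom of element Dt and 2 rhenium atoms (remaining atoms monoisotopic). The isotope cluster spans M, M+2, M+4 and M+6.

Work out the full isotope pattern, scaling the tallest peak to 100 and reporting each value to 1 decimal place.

16.8 : 72.0 : 100.0 : 44.3

Element Dt pattern (n=1): 0.5146 : 0.4854
Rhenium pattern (n=2): 0.139876 : 0.468248 : 0.391876
Convolve the two distributions (both contribute in 2-u steps):
  M: 0.5146×0.139876 = 0.071980
  M+2: 0.5146×0.468248 + 0.4854×0.139876 = 0.308856
  M+4: 0.5146×0.391876 + 0.4854×0.468248 = 0.428947
  M+6: 0.4854×0.391876 = 0.190217
Scale to base peak (0.428947) = 100: 16.8 : 72.0 : 100.0 : 44.3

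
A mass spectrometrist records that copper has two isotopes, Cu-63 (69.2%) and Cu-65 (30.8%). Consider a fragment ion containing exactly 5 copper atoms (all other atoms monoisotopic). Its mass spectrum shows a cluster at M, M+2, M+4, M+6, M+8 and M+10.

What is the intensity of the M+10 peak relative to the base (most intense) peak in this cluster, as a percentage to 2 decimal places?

0.78%

(0.692 + 0.308)^5 gives M 0.1587, M+2 0.3531, M+4 0.3144, M+6 0.1399, M+8 0.0311, M+10 0.0028; the largest is M+2.
P(M+2) = C(5,1) × 0.692^4 × 0.308^1 = 5 × 0.22931073 × 0.3080 = 0.353139 (base)
P(M+10) = C(5,5) × 0.692^0 × 0.308^5 = 1 × 1.0000 × 0.00277175 = 0.002772
Relative intensity = 0.002772 / 0.353139 × 100 = 0.78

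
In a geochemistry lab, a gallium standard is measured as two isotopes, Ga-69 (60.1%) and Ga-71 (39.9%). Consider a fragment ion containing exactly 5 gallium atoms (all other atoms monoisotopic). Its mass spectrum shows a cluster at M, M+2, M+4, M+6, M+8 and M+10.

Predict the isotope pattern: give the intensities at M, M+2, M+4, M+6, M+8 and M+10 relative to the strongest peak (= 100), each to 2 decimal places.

The 5 Ga atoms are independent, so intensities follow the terms of (0.601 + 0.399)^5.
P(M) = 0.601^5 = 0.078410
P(M+2) = 5 × 0.601^4 × 0.399^1 = 0.260280
P(M+4) = 10 × 0.601^3 × 0.399^2 = 0.345596
P(M+6) = 10 × 0.601^2 × 0.399^3 = 0.229439
P(M+8) = 5 × 0.601^1 × 0.399^4 = 0.076162
P(M+10) = 0.399^5 = 0.010113
The M+4 peak is largest (0.345596); scaling to 100 gives 22.69 : 75.31 : 100.00 : 66.39 : 22.04 : 2.93.

22.69 : 75.31 : 100.00 : 66.39 : 22.04 : 2.93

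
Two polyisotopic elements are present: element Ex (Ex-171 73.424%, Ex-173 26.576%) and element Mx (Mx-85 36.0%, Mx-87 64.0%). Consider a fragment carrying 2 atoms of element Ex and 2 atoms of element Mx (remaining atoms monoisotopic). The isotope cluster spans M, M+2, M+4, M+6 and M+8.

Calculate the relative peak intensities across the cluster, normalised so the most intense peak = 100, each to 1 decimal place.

17.0 : 73.0 : 100.0 : 46.9 : 7.1

Element Ex pattern (n=2): 0.53910838 : 0.39026324 : 0.07062838
Element Mx pattern (n=2): 0.1296 : 0.4608 : 0.4096
Convolve the two distributions (both contribute in 2-u steps):
  M: 0.53910838×0.1296 = 0.069868
  M+2: 0.53910838×0.4608 + 0.39026324×0.1296 = 0.298999
  M+4: 0.53910838×0.4096 + 0.39026324×0.4608 + 0.07062838×0.1296 = 0.409806
  M+6: 0.39026324×0.4096 + 0.07062838×0.4608 = 0.192397
  M+8: 0.07062838×0.4096 = 0.028929
Scale to base peak (0.409806) = 100: 17.0 : 73.0 : 100.0 : 46.9 : 7.1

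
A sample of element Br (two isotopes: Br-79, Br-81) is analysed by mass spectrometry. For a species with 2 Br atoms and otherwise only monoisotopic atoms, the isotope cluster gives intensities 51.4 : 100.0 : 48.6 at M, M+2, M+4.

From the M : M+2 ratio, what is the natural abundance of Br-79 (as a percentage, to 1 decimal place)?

Write p for the Br-79 fraction. I(M+2)/I(M) = [C(2,1)·p^1·(1−p)] / p^2 = 2·(1−p)/p = 100.0/51.4 = 1.9455
(1−p)/p = 1.9455/2 = 0.9728  ⇒  p = 1/(1 + 0.9728) = 0.5069
Br-79: 50.7%, Br-81: 49.3%.

50.7%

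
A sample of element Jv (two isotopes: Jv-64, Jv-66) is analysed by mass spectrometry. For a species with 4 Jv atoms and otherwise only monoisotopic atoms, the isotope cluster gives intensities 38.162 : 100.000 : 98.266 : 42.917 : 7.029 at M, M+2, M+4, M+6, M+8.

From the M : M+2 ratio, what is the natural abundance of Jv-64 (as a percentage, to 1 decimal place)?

60.4%

Let p = fractional abundance of Jv-64. I(M+2)/I(M) = [C(4,1)·p^3·(1−p)] / p^4 = 4·(1−p)/p = 100.000/38.162 = 2.6204
(1−p)/p = 2.6204/4 = 0.6551  ⇒  p = 1/(1 + 0.6551) = 0.6042
Jv-64: 60.4%, Jv-66: 39.6%.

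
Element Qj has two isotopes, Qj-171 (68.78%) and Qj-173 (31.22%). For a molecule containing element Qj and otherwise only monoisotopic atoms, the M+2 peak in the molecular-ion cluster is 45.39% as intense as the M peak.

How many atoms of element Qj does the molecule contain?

The M+2/M ratio from n Qj atoms is n · q/p = n · 0.3122/0.6878.
n = 0.4539 × 0.6878/0.3122 = 1.00 ≈ 1

1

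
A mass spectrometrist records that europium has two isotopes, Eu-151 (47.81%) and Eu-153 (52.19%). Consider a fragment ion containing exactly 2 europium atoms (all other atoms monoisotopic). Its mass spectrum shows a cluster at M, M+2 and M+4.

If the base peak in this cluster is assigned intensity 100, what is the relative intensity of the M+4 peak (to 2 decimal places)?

(0.4781 + 0.5219)^2 gives M 0.2286, M+2 0.4990, M+4 0.2724; the largest is M+2.
P(M+2) = C(2,1) × 0.4781^1 × 0.5219^1 = 2 × 0.4781 × 0.5219 = 0.499041 (base)
P(M+4) = C(2,2) × 0.4781^0 × 0.5219^2 = 1 × 1.0000 × 0.27237961 = 0.272380
Relative intensity = 0.272380 / 0.499041 × 100 = 54.58

54.58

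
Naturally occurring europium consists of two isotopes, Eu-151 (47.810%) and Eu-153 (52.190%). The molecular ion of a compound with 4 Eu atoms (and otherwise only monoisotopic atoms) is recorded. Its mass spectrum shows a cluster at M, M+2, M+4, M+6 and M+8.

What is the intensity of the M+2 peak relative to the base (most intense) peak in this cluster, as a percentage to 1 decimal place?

61.1%

(0.47810 + 0.52190)^4 gives M 0.0522, M+2 0.2281, M+4 0.3736, M+6 0.2719, M+8 0.0742; the largest is M+4.
P(M+4) = C(4,2) × 0.47810^2 × 0.52190^2 = 6 × 0.22857961 × 0.27237961 = 0.373563 (base)
P(M+2) = C(4,1) × 0.47810^3 × 0.52190^1 = 4 × 0.10928391 × 0.5219 = 0.228141
Relative intensity = 0.228141 / 0.373563 × 100 = 61.1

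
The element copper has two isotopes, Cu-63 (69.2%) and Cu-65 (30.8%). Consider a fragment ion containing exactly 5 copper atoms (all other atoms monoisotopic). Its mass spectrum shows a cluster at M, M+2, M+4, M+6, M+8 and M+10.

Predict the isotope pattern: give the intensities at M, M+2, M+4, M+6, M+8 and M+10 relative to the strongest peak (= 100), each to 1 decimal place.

44.9 : 100.0 : 89.0 : 39.6 : 8.8 : 0.8

Expanding (0.692 + 0.308)^5:
P(M) = 0.692^5 = 0.158683
P(M+2) = 5 × 0.692^4 × 0.308^1 = 0.353139
P(M+4) = 10 × 0.692^3 × 0.308^2 = 0.314355
P(M+6) = 10 × 0.692^2 × 0.308^3 = 0.139915
P(M+8) = 5 × 0.692^1 × 0.308^4 = 0.031137
P(M+10) = 0.308^5 = 0.002772
The M+2 peak is largest (0.353139); scaling to 100 gives 44.9 : 100.0 : 89.0 : 39.6 : 8.8 : 0.8.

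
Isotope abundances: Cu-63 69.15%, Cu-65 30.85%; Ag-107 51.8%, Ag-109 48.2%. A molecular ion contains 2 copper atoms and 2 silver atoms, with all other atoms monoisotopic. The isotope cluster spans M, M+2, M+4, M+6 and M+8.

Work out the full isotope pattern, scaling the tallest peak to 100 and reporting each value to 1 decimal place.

Copper pattern (n=2): 0.47817225 : 0.4266555 : 0.09517225
Silver pattern (n=2): 0.268324 : 0.499352 : 0.232324
Convolve the two distributions (both contribute in 2-u steps):
  M: 0.47817225×0.268324 = 0.128305
  M+2: 0.47817225×0.499352 + 0.4266555×0.268324 = 0.353258
  M+4: 0.47817225×0.232324 + 0.4266555×0.499352 + 0.09517225×0.268324 = 0.349679
  M+6: 0.4266555×0.232324 + 0.09517225×0.499352 = 0.146647
  M+8: 0.09517225×0.232324 = 0.022111
Scale to base peak (0.353258) = 100: 36.3 : 100.0 : 99.0 : 41.5 : 6.3

36.3 : 100.0 : 99.0 : 41.5 : 6.3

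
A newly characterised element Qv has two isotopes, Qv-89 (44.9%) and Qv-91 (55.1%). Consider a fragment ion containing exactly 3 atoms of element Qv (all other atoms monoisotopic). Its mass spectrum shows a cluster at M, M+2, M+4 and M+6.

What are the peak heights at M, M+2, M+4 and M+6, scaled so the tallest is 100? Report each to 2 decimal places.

Each Qv atom is independently Qv-89 (p = 0.449) or Qv-91 (q = 0.551); the cluster is the binomial expansion (p + q)^3.
P(M) = 0.449^3 = 0.090519
P(M+2) = 3 × 0.449^2 × 0.551^1 = 0.333246
P(M+4) = 3 × 0.449^1 × 0.551^2 = 0.408951
P(M+6) = 0.551^3 = 0.167284
The M+4 peak is largest (0.408951); scaling to 100 gives 22.13 : 81.49 : 100.00 : 40.91.

22.13 : 81.49 : 100.00 : 40.91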